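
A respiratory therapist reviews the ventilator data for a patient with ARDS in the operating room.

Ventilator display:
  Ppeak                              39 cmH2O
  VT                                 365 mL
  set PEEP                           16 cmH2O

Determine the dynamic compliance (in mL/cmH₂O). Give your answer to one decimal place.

15.9

Dynamic compliance = Vt / (PIP − PEEP) = 365 / (39 − 16) = 365 / 23.0 = 15.87 mL/cmH2O.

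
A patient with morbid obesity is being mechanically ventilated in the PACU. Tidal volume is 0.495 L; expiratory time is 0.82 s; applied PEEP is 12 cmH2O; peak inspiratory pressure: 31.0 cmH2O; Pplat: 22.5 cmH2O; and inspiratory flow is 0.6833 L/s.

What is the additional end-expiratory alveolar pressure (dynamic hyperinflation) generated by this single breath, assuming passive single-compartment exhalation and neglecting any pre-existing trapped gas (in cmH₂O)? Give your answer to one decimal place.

R = (PIP − Pplat)/V̇ = (31.0 − 22.5) / 0.6833 = 8.5/0.6833 = 12.44 cmH2O·s/L.
C = Vt/(Pplat − PEEP) = 495.0 / (22.5 − 12) = 495.0/10.5 = 47.143 mL/cmH2O.
τ = R × C = 12.44 × 0.04714 L/cmH2O = 0.5864 s.
Fraction remaining = e^(−Te/τ) = e^(−0.82/0.5864) = 0.247; trapped volume = 495.0 × 0.247 = 122.27 mL.
Additional alveolar pressure from trapping ≈ V_trapped / C = 122.27 / 47.143 = 2.594 cmH2O.

2.6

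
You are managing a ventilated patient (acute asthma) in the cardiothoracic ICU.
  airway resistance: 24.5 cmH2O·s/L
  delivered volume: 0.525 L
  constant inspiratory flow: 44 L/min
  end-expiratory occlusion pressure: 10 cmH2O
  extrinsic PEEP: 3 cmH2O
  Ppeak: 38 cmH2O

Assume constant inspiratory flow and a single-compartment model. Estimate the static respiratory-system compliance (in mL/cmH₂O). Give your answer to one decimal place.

Flow: 44 L/min ÷ 60 = 0.7333 L/s.
Total PEEP = 10 cmH2O (set 3 + intrinsic 7); this is the baseline alveolar pressure.
Equation of motion (constant flow): PIP = Vt/C + R·V̇ + PEEP.
Vt/C = PIP − R·V̇ − PEEP = 38 − 24.5×0.7333 − 10 = 38 − 17.966 − 10 = 10.034 cmH2O.
C = Vt / 10.034 = 525 / 10.034 = 52.322 mL/cmH2O.

52.3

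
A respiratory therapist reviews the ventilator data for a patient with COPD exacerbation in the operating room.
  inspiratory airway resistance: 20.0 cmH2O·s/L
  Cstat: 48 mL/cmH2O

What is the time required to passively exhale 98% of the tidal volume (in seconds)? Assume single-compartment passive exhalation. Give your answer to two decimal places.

τ = R × C = 20.0 × 48 mL/cmH2O = 20.0 × 0.048 L/cmH2O = 0.96 s.
Exhaled fraction f = 1 − e^(−t/τ) → t = −τ·ln(1 − f) = −0.96·ln(0.02) = 3.756 s.

3.76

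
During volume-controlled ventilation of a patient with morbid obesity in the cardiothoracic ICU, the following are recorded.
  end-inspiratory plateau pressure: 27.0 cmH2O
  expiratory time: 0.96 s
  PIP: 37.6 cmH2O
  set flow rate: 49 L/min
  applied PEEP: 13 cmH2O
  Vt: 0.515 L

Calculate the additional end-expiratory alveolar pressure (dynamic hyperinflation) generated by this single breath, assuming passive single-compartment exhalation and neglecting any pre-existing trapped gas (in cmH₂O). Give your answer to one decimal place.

Flow: 49 L/min ÷ 60 = 0.8167 L/s.
R = (PIP − Pplat)/V̇ = (37.6 − 27.0) / 0.8167 = 10.6/0.8167 = 12.979 cmH2O·s/L.
C = Vt/(Pplat − PEEP) = 515.0 / (27.0 − 13) = 515.0/14.0 = 36.786 mL/cmH2O.
τ = R × C = 12.979 × 0.03679 L/cmH2O = 0.4775 s.
Fraction remaining = e^(−Te/τ) = e^(−0.96/0.4775) = 0.1339; trapped volume = 515.0 × 0.1339 = 68.959 mL.
Additional alveolar pressure from trapping ≈ V_trapped / C = 68.959 / 36.786 = 1.875 cmH2O.

1.9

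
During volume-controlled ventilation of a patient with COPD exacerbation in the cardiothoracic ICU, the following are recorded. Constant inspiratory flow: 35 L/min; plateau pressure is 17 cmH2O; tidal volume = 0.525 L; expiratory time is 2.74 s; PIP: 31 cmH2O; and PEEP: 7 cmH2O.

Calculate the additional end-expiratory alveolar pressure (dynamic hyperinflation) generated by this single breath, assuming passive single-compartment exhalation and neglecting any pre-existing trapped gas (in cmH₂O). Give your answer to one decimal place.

1.1

Flow: 35 L/min ÷ 60 = 0.5833 L/s.
R = (PIP − Pplat)/V̇ = (31 − 17) / 0.5833 = 14.0/0.5833 = 24.001 cmH2O·s/L.
C = Vt/(Pplat − PEEP) = 525.0 / (17 − 7) = 525.0/10.0 = 52.5 mL/cmH2O.
τ = R × C = 24.001 × 0.0525 L/cmH2O = 1.26 s.
Fraction remaining = e^(−Te/τ) = e^(−2.74/1.26) = 0.1137; trapped volume = 525.0 × 0.1137 = 59.693 mL.
Additional alveolar pressure from trapping ≈ V_trapped / C = 59.693 / 52.5 = 1.137 cmH2O.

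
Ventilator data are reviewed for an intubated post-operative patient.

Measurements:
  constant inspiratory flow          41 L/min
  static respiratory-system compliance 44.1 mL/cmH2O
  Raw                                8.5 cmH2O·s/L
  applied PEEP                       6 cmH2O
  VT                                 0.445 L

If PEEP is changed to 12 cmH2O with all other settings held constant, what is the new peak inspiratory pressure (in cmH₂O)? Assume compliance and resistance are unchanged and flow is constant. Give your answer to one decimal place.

27.9

Flow: 41 L/min ÷ 60 = 0.6833 L/s.
PIP = Vt/C + R·V̇ + PEEP (constant-flow equation of motion).
Only the baseline term changes: ΔPIP = ΔPEEP = 12 − 6 = 6.0 cmH2O.
Original PIP = 445/44.1 + 8.5×0.6833 + 6 = 21.899 cmH2O; new PIP = 21.899 + (6.0) = 27.899 cmH2O.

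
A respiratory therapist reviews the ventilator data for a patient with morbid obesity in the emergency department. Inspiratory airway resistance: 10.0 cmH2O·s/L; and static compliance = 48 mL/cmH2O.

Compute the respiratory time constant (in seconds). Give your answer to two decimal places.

τ = R × C = 10.0 × 48 mL/cmH2O = 10.0 × 0.048 L/cmH2O = 0.48 s.

0.48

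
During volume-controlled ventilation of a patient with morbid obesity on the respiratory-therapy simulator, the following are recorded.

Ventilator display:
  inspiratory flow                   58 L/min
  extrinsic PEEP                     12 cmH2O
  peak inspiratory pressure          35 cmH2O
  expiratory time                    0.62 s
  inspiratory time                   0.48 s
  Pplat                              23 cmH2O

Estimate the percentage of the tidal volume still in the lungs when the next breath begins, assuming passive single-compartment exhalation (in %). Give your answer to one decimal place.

30.6

Flow: 58 L/min ÷ 60 = 0.9667 L/s.
Vt = flow × Ti = 0.9667 L/s × 0.48 s × 1000 mL/L = 464.02 mL.
R = (PIP − Pplat)/V̇ = (35 − 23) / 0.9667 = 12.0/0.9667 = 12.413 cmH2O·s/L.
C = Vt/(Pplat − PEEP) = 464.02 / (23 − 12) = 464.02/11.0 = 42.184 mL/cmH2O.
τ = R × C = 12.413 × 0.04218 L/cmH2O = 0.5236 s.
Fraction remaining at end-expiration = e^(−Te/τ) = e^(−0.62/0.5236) = 0.306 → 30.6%.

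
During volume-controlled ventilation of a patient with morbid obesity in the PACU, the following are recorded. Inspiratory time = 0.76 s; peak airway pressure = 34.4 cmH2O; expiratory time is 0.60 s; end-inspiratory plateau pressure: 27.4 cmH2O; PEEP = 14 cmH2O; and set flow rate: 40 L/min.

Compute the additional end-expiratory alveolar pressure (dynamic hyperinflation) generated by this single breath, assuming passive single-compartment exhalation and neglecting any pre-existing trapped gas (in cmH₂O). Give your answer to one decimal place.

3.0

Flow: 40 L/min ÷ 60 = 0.6667 L/s.
Vt = flow × Ti = 0.6667 L/s × 0.76 s × 1000 mL/L = 506.69 mL.
R = (PIP − Pplat)/V̇ = (34.4 − 27.4) / 0.6667 = 7.0/0.6667 = 10.499 cmH2O·s/L.
C = Vt/(Pplat − PEEP) = 506.69 / (27.4 − 14) = 506.69/13.4 = 37.813 mL/cmH2O.
τ = R × C = 10.499 × 0.03781 L/cmH2O = 0.397 s.
Fraction remaining = e^(−Te/τ) = e^(−0.60/0.397) = 0.2206; trapped volume = 506.69 × 0.2206 = 111.78 mL.
Additional alveolar pressure from trapping ≈ V_trapped / C = 111.78 / 37.813 = 2.956 cmH2O.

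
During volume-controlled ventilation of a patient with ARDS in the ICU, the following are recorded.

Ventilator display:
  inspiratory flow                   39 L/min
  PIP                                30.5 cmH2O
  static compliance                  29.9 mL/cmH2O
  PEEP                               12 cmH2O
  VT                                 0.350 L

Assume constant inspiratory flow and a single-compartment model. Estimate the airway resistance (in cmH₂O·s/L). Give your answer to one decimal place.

Flow: 39 L/min ÷ 60 = 0.65 L/s.
Equation of motion (constant flow): PIP = Vt/C + R·V̇ + PEEP.
R·V̇ = PIP − Vt/C − PEEP = 30.5 − 350/29.9 − 12 = 30.5 − 11.706 − 12 = 6.794 cmH2O.
R = 6.794 / 0.65 = 10.452 cmH2O·s/L.

10.5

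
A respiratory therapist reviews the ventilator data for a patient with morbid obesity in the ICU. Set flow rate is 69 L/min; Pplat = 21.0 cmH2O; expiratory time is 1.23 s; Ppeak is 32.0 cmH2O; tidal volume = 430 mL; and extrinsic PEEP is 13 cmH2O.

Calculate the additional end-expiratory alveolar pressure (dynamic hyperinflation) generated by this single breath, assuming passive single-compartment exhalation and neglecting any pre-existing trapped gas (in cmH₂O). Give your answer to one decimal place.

0.7

Flow: 69 L/min ÷ 60 = 1.15 L/s.
R = (PIP − Pplat)/V̇ = (32.0 − 21.0) / 1.15 = 11.0/1.15 = 9.565 cmH2O·s/L.
C = Vt/(Pplat − PEEP) = 430.0 / (21.0 − 13) = 430.0/8.0 = 53.75 mL/cmH2O.
τ = R × C = 9.565 × 0.05375 L/cmH2O = 0.5141 s.
Fraction remaining = e^(−Te/τ) = e^(−1.23/0.5141) = 0.0914; trapped volume = 430.0 × 0.0914 = 39.302 mL.
Additional alveolar pressure from trapping ≈ V_trapped / C = 39.302 / 53.75 = 0.7312 cmH2O.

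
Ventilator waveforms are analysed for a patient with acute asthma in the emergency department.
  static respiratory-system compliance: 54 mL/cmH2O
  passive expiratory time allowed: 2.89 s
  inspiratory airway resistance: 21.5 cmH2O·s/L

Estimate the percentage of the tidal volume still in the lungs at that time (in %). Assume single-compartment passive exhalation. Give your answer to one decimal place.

τ = R × C = 21.5 × 54 mL/cmH2O = 21.5 × 0.054 L/cmH2O = 1.161 s.
Passive exhalation: V(t)/V₀ = e^(−t/τ) = e^(−2.89/1.161) = 0.08297.
Fraction remaining = 0.08297 → 8.297%.

8.3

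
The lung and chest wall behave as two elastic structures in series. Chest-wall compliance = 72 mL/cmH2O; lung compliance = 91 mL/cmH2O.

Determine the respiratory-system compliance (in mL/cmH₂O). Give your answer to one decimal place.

Lung and chest wall are elastances in series: 1/Crs = 1/CL + 1/Ccw.
1/Crs = 1/91 + 1/72 = 0.02488.
Crs = 40.193 mL/cmH2O.

40.2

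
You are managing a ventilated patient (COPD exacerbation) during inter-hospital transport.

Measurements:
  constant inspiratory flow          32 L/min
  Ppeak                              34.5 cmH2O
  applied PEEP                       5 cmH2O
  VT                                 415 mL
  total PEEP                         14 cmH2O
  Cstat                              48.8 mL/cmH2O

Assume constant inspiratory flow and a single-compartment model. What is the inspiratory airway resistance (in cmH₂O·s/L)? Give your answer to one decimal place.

22.5

Flow: 32 L/min ÷ 60 = 0.5333 L/s.
Total PEEP = 14 cmH2O (set 5 + intrinsic 9); this is the baseline alveolar pressure.
Equation of motion (constant flow): PIP = Vt/C + R·V̇ + PEEP.
R·V̇ = PIP − Vt/C − PEEP = 34.5 − 415/48.8 − 14 = 34.5 − 8.504 − 14 = 11.996 cmH2O.
R = 11.996 / 0.5333 = 22.494 cmH2O·s/L.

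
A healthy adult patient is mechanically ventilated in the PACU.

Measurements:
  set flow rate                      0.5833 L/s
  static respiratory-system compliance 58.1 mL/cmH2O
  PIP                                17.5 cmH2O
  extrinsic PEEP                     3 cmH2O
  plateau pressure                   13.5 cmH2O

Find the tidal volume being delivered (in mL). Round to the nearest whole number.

Vt = Cstat × (Pplat − PEEP) = 58.1 × (13.5 − 3) = 58.1 × 10.5 = 610.05 mL.

610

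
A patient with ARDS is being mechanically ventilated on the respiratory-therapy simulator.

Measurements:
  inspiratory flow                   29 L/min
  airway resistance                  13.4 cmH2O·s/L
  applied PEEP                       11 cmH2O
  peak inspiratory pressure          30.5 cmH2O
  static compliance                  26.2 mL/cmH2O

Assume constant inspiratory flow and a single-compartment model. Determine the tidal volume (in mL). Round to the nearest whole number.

341

Flow: 29 L/min ÷ 60 = 0.4833 L/s.
Equation of motion (constant flow): PIP = Vt/C + R·V̇ + PEEP.
Vt/C = PIP − R·V̇ − PEEP = 30.5 − 6.476 − 11 = 13.024 cmH2O.
Vt = C × 13.024 = 26.2 × 13.024 = 341.23 mL.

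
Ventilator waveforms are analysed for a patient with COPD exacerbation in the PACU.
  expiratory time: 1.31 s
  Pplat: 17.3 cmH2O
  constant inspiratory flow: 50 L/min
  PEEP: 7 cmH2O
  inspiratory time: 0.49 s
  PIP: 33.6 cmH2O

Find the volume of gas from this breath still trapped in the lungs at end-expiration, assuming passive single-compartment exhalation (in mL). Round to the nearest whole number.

75

Flow: 50 L/min ÷ 60 = 0.8333 L/s.
Vt = flow × Ti = 0.8333 L/s × 0.49 s × 1000 mL/L = 408.32 mL.
R = (PIP − Pplat)/V̇ = (33.6 − 17.3) / 0.8333 = 16.3/0.8333 = 19.561 cmH2O·s/L.
C = Vt/(Pplat − PEEP) = 408.32 / (17.3 − 7) = 408.32/10.3 = 39.643 mL/cmH2O.
τ = R × C = 19.561 × 0.03964 L/cmH2O = 0.7754 s.
Fraction remaining = e^(−Te/τ) = e^(−1.31/0.7754) = 0.1846.
Trapped volume = 408.32 × 0.1846 = 75.376 mL.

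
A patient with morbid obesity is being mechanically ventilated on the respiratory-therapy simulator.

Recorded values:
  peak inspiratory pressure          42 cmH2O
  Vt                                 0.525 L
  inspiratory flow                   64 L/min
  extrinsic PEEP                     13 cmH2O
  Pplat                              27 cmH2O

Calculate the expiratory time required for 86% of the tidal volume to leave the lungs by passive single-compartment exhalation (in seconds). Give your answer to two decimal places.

Flow: 64 L/min ÷ 60 = 1.0667 L/s.
R = (PIP − Pplat)/V̇ = (42 − 27) / 1.0667 = 15.0/1.0667 = 14.062 cmH2O·s/L.
C = Vt/(Pplat − PEEP) = 525.0 / (27 − 13) = 525.0/14.0 = 37.5 mL/cmH2O.
τ = R × C = 14.062 × 0.0375 L/cmH2O = 0.5273 s.
t = −τ·ln(1 − 0.86) = −0.5273·ln(0.14) = 1.037 s.

1.04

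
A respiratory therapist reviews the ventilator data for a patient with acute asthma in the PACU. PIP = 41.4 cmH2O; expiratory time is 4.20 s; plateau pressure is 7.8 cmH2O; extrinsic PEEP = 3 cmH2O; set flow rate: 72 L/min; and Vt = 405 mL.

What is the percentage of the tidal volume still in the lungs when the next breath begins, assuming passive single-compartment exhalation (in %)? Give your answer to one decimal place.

Flow: 72 L/min ÷ 60 = 1.2 L/s.
R = (PIP − Pplat)/V̇ = (41.4 − 7.8) / 1.2 = 33.6/1.2 = 28.0 cmH2O·s/L.
C = Vt/(Pplat − PEEP) = 405.0 / (7.8 − 3) = 405.0/4.8 = 84.375 mL/cmH2O.
τ = R × C = 28.0 × 0.08438 L/cmH2O = 2.363 s.
Fraction remaining at end-expiration = e^(−Te/τ) = e^(−4.20/2.363) = 0.1691 → 16.91%.

16.9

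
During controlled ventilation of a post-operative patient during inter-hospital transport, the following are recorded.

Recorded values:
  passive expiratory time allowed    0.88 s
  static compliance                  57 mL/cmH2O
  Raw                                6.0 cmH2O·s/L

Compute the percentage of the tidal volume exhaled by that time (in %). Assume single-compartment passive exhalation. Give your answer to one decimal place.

τ = R × C = 6.0 × 57 mL/cmH2O = 6.0 × 0.057 L/cmH2O = 0.342 s.
Passive exhalation: V(t)/V₀ = e^(−t/τ) = e^(−0.88/0.342) = 0.0763.
Fraction exhaled = 1 − 0.0763 = 0.9237 → 92.37%.

92.4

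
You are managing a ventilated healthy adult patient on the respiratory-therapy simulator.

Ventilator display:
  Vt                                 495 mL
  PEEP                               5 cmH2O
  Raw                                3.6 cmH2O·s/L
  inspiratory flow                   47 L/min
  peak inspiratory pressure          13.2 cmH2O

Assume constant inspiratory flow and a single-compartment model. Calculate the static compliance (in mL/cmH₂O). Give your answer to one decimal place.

92.0

Flow: 47 L/min ÷ 60 = 0.7833 L/s.
Equation of motion (constant flow): PIP = Vt/C + R·V̇ + PEEP.
Vt/C = PIP − R·V̇ − PEEP = 13.2 − 3.6×0.7833 − 5 = 13.2 − 2.82 − 5 = 5.38 cmH2O.
C = Vt / 5.38 = 495 / 5.38 = 92.007 mL/cmH2O.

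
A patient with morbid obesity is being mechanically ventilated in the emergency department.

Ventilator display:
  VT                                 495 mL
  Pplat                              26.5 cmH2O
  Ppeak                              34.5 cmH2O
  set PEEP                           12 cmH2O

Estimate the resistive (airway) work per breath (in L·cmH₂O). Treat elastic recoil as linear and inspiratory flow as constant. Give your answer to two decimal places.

3.96

With constant inspiratory flow the resistive pressure is constant at PIP − Pplat = 34.5 − 26.5 = 8.0 cmH2O, so resistive work = 8.0 × 0.495 = 3.96 L·cmH2O.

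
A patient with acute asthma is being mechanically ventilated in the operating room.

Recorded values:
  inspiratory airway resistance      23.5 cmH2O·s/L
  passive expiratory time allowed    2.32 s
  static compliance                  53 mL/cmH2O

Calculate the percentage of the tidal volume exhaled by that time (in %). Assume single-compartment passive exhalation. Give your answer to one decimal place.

84.5

τ = R × C = 23.5 × 53 mL/cmH2O = 23.5 × 0.053 L/cmH2O = 1.246 s.
Passive exhalation: V(t)/V₀ = e^(−t/τ) = e^(−2.32/1.246) = 0.1554.
Fraction exhaled = 1 − 0.1554 = 0.8446 → 84.46%.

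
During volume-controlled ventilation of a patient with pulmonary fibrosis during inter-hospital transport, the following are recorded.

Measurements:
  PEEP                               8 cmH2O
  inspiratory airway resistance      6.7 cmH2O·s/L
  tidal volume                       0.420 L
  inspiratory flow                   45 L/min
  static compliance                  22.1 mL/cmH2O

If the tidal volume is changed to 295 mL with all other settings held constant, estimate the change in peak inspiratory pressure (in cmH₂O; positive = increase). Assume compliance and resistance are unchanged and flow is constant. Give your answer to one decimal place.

PIP = Vt/C + R·V̇ + PEEP (constant-flow equation of motion).
Only the elastic term changes: ΔPIP = ΔVt / C = (295 − 420) / 22.1 = -5.656 cmH2O.

-5.7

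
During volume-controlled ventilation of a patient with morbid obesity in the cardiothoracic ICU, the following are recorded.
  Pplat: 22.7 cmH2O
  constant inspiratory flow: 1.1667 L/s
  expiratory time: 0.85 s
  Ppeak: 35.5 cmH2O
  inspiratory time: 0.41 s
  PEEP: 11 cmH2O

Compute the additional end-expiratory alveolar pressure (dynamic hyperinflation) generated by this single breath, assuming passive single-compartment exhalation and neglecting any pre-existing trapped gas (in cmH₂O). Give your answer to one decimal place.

Vt = flow × Ti = 1.1667 L/s × 0.41 s × 1000 mL/L = 478.35 mL.
R = (PIP − Pplat)/V̇ = (35.5 − 22.7) / 1.1667 = 12.8/1.1667 = 10.971 cmH2O·s/L.
C = Vt/(Pplat − PEEP) = 478.35 / (22.7 − 11) = 478.35/11.7 = 40.885 mL/cmH2O.
τ = R × C = 10.971 × 0.04089 L/cmH2O = 0.4486 s.
Fraction remaining = e^(−Te/τ) = e^(−0.85/0.4486) = 0.1504; trapped volume = 478.35 × 0.1504 = 71.944 mL.
Additional alveolar pressure from trapping ≈ V_trapped / C = 71.944 / 40.885 = 1.76 cmH2O.

1.8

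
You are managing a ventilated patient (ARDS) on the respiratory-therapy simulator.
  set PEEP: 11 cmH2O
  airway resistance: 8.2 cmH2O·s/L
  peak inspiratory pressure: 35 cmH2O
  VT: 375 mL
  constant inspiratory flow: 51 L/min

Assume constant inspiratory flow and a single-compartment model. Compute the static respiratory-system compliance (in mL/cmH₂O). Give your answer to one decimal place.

22.0

Flow: 51 L/min ÷ 60 = 0.85 L/s.
Equation of motion (constant flow): PIP = Vt/C + R·V̇ + PEEP.
Vt/C = PIP − R·V̇ − PEEP = 35 − 8.2×0.85 − 11 = 35 − 6.97 − 11 = 17.03 cmH2O.
C = Vt / 17.03 = 375 / 17.03 = 22.02 mL/cmH2O.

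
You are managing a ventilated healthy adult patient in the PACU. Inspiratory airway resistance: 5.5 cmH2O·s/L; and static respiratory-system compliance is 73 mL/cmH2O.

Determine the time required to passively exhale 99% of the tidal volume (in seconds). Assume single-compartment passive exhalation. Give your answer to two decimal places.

τ = R × C = 5.5 × 73 mL/cmH2O = 5.5 × 0.073 L/cmH2O = 0.4015 s.
Exhaled fraction f = 1 − e^(−t/τ) → t = −τ·ln(1 − f) = −0.4015·ln(0.01) = 1.849 s.

1.85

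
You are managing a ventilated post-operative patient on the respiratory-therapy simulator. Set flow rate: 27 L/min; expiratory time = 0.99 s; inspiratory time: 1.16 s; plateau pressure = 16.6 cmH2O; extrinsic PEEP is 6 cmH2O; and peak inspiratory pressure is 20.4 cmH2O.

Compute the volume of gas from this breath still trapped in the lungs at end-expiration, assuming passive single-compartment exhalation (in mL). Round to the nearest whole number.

48

Flow: 27 L/min ÷ 60 = 0.45 L/s.
Vt = flow × Ti = 0.45 L/s × 1.16 s × 1000 mL/L = 522.0 mL.
R = (PIP − Pplat)/V̇ = (20.4 − 16.6) / 0.45 = 3.8/0.45 = 8.444 cmH2O·s/L.
C = Vt/(Pplat − PEEP) = 522.0 / (16.6 − 6) = 522.0/10.6 = 49.245 mL/cmH2O.
τ = R × C = 8.444 × 0.04925 L/cmH2O = 0.4159 s.
Fraction remaining = e^(−Te/τ) = e^(−0.99/0.4159) = 0.09252.
Trapped volume = 522.0 × 0.09252 = 48.295 mL.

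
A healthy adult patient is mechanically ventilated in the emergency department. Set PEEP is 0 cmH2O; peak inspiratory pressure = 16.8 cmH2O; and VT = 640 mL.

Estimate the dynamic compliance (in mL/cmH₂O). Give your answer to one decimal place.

Dynamic compliance = Vt / (PIP − PEEP) = 640 / (16.8 − 0) = 640 / 16.8 = 38.095 mL/cmH2O.

38.1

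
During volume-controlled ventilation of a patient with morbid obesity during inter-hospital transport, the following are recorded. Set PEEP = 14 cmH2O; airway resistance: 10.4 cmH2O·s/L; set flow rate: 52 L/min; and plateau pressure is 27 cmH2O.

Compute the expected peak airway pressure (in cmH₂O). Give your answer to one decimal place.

36.0

Flow: 52 L/min ÷ 60 = 0.8667 L/s.
PIP = Pplat + Raw × flow = 27 + 10.4 × 0.8667 = 27 + 9.014 = 36.014 cmH2O.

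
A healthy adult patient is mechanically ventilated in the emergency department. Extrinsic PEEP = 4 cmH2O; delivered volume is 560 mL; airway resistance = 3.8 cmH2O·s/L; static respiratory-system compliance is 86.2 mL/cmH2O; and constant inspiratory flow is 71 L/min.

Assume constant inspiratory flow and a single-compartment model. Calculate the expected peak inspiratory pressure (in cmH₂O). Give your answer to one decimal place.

15.0

Flow: 71 L/min ÷ 60 = 1.1833 L/s.
Equation of motion (constant flow): PIP = Vt/C + R·V̇ + PEEP.
PIP = 560/86.2 + 3.8×1.1833 + 4 = 6.497 + 4.497 + 4 = 14.994 cmH2O.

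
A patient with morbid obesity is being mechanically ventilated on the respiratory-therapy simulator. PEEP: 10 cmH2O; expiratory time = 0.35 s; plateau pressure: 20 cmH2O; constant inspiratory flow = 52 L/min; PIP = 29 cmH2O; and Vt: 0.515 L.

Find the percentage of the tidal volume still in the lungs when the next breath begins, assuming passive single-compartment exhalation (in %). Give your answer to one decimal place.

52.0

Flow: 52 L/min ÷ 60 = 0.8667 L/s.
R = (PIP − Pplat)/V̇ = (29 − 20) / 0.8667 = 9.0/0.8667 = 10.384 cmH2O·s/L.
C = Vt/(Pplat − PEEP) = 515.0 / (20 − 10) = 515.0/10.0 = 51.5 mL/cmH2O.
τ = R × C = 10.384 × 0.0515 L/cmH2O = 0.5348 s.
Fraction remaining at end-expiration = e^(−Te/τ) = e^(−0.35/0.5348) = 0.5197 → 51.97%.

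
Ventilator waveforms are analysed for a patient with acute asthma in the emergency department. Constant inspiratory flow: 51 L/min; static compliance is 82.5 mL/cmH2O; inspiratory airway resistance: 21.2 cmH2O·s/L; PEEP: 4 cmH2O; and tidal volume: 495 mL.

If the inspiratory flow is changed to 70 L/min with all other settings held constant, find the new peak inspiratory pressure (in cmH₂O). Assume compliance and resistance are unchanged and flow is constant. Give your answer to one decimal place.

Flow: 51 L/min ÷ 60 = 0.85 L/s.
New flow: 70 L/min ÷ 60 = 1.1667 L/s.
PIP = Vt/C + R·V̇ + PEEP (constant-flow equation of motion).
Only the resistive term changes: ΔPIP = R × ΔV̇ = 21.2 × (1.1667 − 0.85) = 21.2 × 0.3167 = 6.714 cmH2O.
Original PIP = 495/82.5 + 21.2×0.85 + 4 = 28.02 cmH2O; new PIP = 28.02 + (6.714) = 34.734 cmH2O.

34.7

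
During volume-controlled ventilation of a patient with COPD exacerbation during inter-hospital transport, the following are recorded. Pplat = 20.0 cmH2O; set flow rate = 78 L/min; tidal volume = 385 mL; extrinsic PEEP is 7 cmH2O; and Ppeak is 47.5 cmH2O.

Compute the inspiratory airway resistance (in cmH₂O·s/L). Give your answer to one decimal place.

21.2

Flow: 78 L/min ÷ 60 = 1.3 L/s.
Raw = (PIP − Pplat) / flow = (47.5 − 20.0) / 1.3 = 27.5 / 1.3 = 21.154 cmH2O·s/L.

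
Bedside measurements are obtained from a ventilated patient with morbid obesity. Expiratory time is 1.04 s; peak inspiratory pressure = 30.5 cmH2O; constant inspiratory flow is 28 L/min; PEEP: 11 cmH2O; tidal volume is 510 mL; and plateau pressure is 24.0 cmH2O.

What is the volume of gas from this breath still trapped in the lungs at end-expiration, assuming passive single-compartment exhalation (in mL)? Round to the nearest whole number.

76

Flow: 28 L/min ÷ 60 = 0.4667 L/s.
R = (PIP − Pplat)/V̇ = (30.5 − 24.0) / 0.4667 = 6.5/0.4667 = 13.928 cmH2O·s/L.
C = Vt/(Pplat − PEEP) = 510.0 / (24.0 − 11) = 510.0/13.0 = 39.231 mL/cmH2O.
τ = R × C = 13.928 × 0.03923 L/cmH2O = 0.5464 s.
Fraction remaining = e^(−Te/τ) = e^(−1.04/0.5464) = 0.1491.
Trapped volume = 510.0 × 0.1491 = 76.041 mL.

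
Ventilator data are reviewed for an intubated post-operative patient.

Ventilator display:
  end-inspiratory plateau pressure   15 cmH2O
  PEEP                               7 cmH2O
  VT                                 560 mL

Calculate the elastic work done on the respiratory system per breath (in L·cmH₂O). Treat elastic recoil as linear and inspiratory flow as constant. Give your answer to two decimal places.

2.24

Elastic work ≈ ½ × (Pplat − PEEP) × Vt = 0.5 × (15 − 7) × 0.560 L = 0.5 × 8.0 × 0.560 = 2.24 L·cmH2O.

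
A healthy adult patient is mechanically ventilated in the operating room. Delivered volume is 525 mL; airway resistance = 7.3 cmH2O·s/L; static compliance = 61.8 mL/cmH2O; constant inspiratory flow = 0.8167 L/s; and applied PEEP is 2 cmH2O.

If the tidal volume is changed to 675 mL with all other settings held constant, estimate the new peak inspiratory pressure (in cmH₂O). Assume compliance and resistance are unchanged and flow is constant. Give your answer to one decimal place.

18.9

PIP = Vt/C + R·V̇ + PEEP (constant-flow equation of motion).
Only the elastic term changes: ΔPIP = ΔVt / C = (675 − 525) / 61.8 = 2.427 cmH2O.
Original PIP = 525/61.8 + 7.3×0.8167 + 2 = 16.457 cmH2O; new PIP = 16.457 + (2.427) = 18.884 cmH2O.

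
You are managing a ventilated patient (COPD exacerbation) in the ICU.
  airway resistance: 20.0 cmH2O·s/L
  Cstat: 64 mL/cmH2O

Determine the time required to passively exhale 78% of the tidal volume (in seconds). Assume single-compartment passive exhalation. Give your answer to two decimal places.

1.94

τ = R × C = 20.0 × 64 mL/cmH2O = 20.0 × 0.064 L/cmH2O = 1.28 s.
Exhaled fraction f = 1 − e^(−t/τ) → t = −τ·ln(1 − f) = −1.28·ln(0.22) = 1.938 s.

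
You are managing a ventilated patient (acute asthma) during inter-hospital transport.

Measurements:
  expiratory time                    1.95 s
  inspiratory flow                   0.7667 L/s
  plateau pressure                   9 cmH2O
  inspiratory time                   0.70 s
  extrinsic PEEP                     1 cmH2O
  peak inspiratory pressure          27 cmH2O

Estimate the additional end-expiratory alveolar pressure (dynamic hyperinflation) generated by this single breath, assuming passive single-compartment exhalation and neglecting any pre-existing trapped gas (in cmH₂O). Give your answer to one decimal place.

Vt = flow × Ti = 0.7667 L/s × 0.70 s × 1000 mL/L = 536.69 mL.
R = (PIP − Pplat)/V̇ = (27 − 9) / 0.7667 = 18.0/0.7667 = 23.477 cmH2O·s/L.
C = Vt/(Pplat − PEEP) = 536.69 / (9 − 1) = 536.69/8.0 = 67.086 mL/cmH2O.
τ = R × C = 23.477 × 0.06709 L/cmH2O = 1.575 s.
Fraction remaining = e^(−Te/τ) = e^(−1.95/1.575) = 0.2899; trapped volume = 536.69 × 0.2899 = 155.59 mL.
Additional alveolar pressure from trapping ≈ V_trapped / C = 155.59 / 67.086 = 2.319 cmH2O.

2.3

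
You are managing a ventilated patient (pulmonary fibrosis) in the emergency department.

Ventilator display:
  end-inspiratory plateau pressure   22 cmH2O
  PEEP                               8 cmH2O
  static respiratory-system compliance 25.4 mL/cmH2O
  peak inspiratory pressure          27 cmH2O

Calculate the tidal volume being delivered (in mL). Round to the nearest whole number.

356

Vt = Cstat × (Pplat − PEEP) = 25.4 × (22 − 8) = 25.4 × 14.0 = 355.6 mL.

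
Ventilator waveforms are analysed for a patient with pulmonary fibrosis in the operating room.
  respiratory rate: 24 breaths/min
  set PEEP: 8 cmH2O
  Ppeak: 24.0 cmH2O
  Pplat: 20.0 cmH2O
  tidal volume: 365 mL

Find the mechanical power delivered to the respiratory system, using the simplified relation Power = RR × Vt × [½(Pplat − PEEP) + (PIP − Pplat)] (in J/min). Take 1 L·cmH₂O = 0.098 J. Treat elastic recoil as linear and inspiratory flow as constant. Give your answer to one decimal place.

8.6

Per-breath work = Vt × [½(Pplat−PEEP) + (PIP−Pplat)] = 0.365 × [0.5×12.0 + 4.0] = 0.365 × 10.0 = 3.65 L·cmH2O.
Power = 24 × 3.65 = 87.6 L·cmH2O/min.
× 0.098 J/(L·cmH2O) → 8.585 J/min.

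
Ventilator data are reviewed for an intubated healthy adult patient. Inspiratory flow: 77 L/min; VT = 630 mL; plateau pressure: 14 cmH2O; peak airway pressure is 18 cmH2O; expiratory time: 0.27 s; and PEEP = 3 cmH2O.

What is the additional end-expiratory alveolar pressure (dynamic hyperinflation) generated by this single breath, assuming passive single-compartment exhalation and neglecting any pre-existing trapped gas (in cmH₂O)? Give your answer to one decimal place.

Flow: 77 L/min ÷ 60 = 1.2833 L/s.
R = (PIP − Pplat)/V̇ = (18 − 14) / 1.2833 = 4.0/1.2833 = 3.117 cmH2O·s/L.
C = Vt/(Pplat − PEEP) = 630.0 / (14 − 3) = 630.0/11.0 = 57.273 mL/cmH2O.
τ = R × C = 3.117 × 0.05727 L/cmH2O = 0.1785 s.
Fraction remaining = e^(−Te/τ) = e^(−0.27/0.1785) = 0.2203; trapped volume = 630.0 × 0.2203 = 138.79 mL.
Additional alveolar pressure from trapping ≈ V_trapped / C = 138.79 / 57.273 = 2.423 cmH2O.

2.4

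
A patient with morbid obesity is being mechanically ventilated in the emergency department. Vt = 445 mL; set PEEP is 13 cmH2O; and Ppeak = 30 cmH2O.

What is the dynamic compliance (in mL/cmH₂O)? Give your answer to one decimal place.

Dynamic compliance = Vt / (PIP − PEEP) = 445 / (30 − 13) = 445 / 17.0 = 26.176 mL/cmH2O.

26.2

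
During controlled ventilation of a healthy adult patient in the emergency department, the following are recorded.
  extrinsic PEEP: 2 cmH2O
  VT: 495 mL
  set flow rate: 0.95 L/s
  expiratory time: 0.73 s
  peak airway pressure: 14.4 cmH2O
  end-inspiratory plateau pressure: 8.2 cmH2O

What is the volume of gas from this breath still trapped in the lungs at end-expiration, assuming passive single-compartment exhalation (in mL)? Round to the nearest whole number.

R = (PIP − Pplat)/V̇ = (14.4 − 8.2) / 0.95 = 6.2/0.95 = 6.526 cmH2O·s/L.
C = Vt/(Pplat − PEEP) = 495.0 / (8.2 − 2) = 495.0/6.2 = 79.839 mL/cmH2O.
τ = R × C = 6.526 × 0.07984 L/cmH2O = 0.521 s.
Fraction remaining = e^(−Te/τ) = e^(−0.73/0.521) = 0.2463.
Trapped volume = 495.0 × 0.2463 = 121.92 mL.

122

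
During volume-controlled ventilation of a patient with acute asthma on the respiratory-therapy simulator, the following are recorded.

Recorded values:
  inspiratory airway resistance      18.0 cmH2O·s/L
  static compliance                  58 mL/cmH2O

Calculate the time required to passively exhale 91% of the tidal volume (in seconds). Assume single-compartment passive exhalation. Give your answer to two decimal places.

2.51

τ = R × C = 18.0 × 58 mL/cmH2O = 18.0 × 0.058 L/cmH2O = 1.044 s.
Exhaled fraction f = 1 − e^(−t/τ) → t = −τ·ln(1 − f) = −1.044·ln(0.09) = 2.514 s.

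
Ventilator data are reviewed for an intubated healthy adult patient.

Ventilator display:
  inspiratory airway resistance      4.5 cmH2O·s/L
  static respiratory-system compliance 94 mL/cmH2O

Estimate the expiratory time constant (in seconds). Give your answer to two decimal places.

0.42

τ = R × C = 4.5 × 94 mL/cmH2O = 4.5 × 0.094 L/cmH2O = 0.423 s.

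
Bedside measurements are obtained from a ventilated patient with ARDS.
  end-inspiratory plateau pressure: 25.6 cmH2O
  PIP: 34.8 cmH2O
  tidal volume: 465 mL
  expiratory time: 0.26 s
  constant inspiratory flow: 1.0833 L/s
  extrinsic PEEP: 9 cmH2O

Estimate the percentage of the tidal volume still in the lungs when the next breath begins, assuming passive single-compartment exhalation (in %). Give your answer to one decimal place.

33.5

R = (PIP − Pplat)/V̇ = (34.8 − 25.6) / 1.0833 = 9.2/1.0833 = 8.493 cmH2O·s/L.
C = Vt/(Pplat − PEEP) = 465.0 / (25.6 − 9) = 465.0/16.6 = 28.012 mL/cmH2O.
τ = R × C = 8.493 × 0.02801 L/cmH2O = 0.2379 s.
Fraction remaining at end-expiration = e^(−Te/τ) = e^(−0.26/0.2379) = 0.3352 → 33.52%.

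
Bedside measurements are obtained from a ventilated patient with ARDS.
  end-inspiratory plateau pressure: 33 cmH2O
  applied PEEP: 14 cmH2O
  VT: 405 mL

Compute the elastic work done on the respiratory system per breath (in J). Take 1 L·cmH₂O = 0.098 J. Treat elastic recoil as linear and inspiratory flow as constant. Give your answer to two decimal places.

0.38

Elastic work ≈ ½ × (Pplat − PEEP) × Vt = 0.5 × (33 − 14) × 0.405 L = 0.5 × 19.0 × 0.405 = 3.848 L·cmH2O.
× 0.098 J/(L·cmH2O) → 0.3771 J.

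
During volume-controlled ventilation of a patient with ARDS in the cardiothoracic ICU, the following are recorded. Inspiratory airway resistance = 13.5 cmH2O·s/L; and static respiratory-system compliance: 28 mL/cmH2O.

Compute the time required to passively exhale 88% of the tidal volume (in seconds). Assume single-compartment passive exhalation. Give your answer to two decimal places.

0.80

τ = R × C = 13.5 × 28 mL/cmH2O = 13.5 × 0.028 L/cmH2O = 0.378 s.
Exhaled fraction f = 1 − e^(−t/τ) → t = −τ·ln(1 − f) = −0.378·ln(0.12) = 0.8015 s.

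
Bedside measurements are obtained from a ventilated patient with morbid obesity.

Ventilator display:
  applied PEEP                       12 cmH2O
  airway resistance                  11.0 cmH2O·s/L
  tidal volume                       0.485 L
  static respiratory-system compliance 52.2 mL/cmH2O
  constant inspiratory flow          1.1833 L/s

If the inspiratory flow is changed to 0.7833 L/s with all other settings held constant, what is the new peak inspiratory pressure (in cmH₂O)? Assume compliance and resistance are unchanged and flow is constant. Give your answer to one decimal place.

29.9

PIP = Vt/C + R·V̇ + PEEP (constant-flow equation of motion).
Only the resistive term changes: ΔPIP = R × ΔV̇ = 11.0 × (0.7833 − 1.1833) = 11.0 × -0.4 = -4.4 cmH2O.
Original PIP = 485/52.2 + 11.0×1.1833 + 12 = 34.307 cmH2O; new PIP = 34.307 + (-4.4) = 29.907 cmH2O.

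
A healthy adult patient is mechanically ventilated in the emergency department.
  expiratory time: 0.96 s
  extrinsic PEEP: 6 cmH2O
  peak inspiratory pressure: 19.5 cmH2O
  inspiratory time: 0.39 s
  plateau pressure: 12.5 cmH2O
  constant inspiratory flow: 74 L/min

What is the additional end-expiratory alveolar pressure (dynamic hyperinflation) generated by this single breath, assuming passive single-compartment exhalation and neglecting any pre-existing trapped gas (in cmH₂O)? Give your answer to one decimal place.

Flow: 74 L/min ÷ 60 = 1.2333 L/s.
Vt = flow × Ti = 1.2333 L/s × 0.39 s × 1000 mL/L = 480.99 mL.
R = (PIP − Pplat)/V̇ = (19.5 − 12.5) / 1.2333 = 7.0/1.2333 = 5.676 cmH2O·s/L.
C = Vt/(Pplat − PEEP) = 480.99 / (12.5 − 6) = 480.99/6.5 = 73.998 mL/cmH2O.
τ = R × C = 5.676 × 0.074 L/cmH2O = 0.42 s.
Fraction remaining = e^(−Te/τ) = e^(−0.96/0.42) = 0.1017; trapped volume = 480.99 × 0.1017 = 48.917 mL.
Additional alveolar pressure from trapping ≈ V_trapped / C = 48.917 / 73.998 = 0.6611 cmH2O.

0.7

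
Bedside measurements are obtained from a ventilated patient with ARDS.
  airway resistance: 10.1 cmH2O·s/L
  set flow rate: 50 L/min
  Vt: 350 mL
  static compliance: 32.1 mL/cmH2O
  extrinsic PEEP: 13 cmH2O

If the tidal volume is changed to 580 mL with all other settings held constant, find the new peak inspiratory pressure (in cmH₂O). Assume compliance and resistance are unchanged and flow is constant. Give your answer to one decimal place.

Flow: 50 L/min ÷ 60 = 0.8333 L/s.
PIP = Vt/C + R·V̇ + PEEP (constant-flow equation of motion).
Only the elastic term changes: ΔPIP = ΔVt / C = (580 − 350) / 32.1 = 7.165 cmH2O.
Original PIP = 350/32.1 + 10.1×0.8333 + 13 = 32.32 cmH2O; new PIP = 32.32 + (7.165) = 39.485 cmH2O.

39.5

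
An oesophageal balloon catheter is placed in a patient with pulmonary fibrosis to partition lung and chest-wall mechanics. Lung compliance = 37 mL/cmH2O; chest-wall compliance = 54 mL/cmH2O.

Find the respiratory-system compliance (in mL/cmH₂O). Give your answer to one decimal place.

22.0

Lung and chest wall are elastances in series: 1/Crs = 1/CL + 1/Ccw.
1/Crs = 1/37 + 1/54 = 0.04555.
Crs = 21.954 mL/cmH2O.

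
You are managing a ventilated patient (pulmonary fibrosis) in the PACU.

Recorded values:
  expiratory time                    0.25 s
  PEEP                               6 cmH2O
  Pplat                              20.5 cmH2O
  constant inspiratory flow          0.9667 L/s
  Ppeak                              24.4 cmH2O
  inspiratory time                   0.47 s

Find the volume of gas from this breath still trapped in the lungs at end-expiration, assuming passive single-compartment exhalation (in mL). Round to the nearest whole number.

63

Vt = flow × Ti = 0.9667 L/s × 0.47 s × 1000 mL/L = 454.35 mL.
R = (PIP − Pplat)/V̇ = (24.4 − 20.5) / 0.9667 = 3.9/0.9667 = 4.034 cmH2O·s/L.
C = Vt/(Pplat − PEEP) = 454.35 / (20.5 − 6) = 454.35/14.5 = 31.334 mL/cmH2O.
τ = R × C = 4.034 × 0.03133 L/cmH2O = 0.1264 s.
Fraction remaining = e^(−Te/τ) = e^(−0.25/0.1264) = 0.1384.
Trapped volume = 454.35 × 0.1384 = 62.882 mL.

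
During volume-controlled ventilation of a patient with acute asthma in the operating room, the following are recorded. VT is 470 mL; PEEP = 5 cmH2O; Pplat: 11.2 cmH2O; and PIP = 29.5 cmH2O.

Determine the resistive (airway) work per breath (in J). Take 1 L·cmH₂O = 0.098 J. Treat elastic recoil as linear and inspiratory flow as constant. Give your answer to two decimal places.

With constant inspiratory flow the resistive pressure is constant at PIP − Pplat = 29.5 − 11.2 = 18.3 cmH2O, so resistive work = 18.3 × 0.470 = 8.601 L·cmH2O.
× 0.098 J/(L·cmH2O) → 0.8429 J.

0.84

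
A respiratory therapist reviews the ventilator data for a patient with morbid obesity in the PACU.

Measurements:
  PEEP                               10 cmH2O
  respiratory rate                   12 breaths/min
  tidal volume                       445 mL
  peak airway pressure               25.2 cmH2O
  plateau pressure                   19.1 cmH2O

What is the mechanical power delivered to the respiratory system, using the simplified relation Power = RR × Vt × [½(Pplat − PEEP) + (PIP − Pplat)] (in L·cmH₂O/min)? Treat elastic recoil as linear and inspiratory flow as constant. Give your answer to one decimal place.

56.9

Per-breath work = Vt × [½(Pplat−PEEP) + (PIP−Pplat)] = 0.445 × [0.5×9.1 + 6.1] = 0.445 × 10.65 = 4.739 L·cmH2O.
Power = 12 × 4.739 = 56.868 L·cmH2O/min.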